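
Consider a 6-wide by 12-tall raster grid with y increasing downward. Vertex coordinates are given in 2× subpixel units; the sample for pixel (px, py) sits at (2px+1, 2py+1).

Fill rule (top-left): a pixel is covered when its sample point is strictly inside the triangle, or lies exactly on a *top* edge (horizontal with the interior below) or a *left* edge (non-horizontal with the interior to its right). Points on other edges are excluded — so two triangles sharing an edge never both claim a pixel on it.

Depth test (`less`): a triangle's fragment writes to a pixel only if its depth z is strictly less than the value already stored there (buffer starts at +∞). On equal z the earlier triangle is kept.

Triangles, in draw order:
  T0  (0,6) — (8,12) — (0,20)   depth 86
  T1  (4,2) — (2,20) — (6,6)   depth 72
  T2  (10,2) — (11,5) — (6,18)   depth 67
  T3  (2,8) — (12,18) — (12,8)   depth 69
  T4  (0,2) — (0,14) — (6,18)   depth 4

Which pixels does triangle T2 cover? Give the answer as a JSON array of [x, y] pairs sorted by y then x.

T0:
  2·area = 112
  edge (0, 6)→(8, 12): d=(8,6) right/bottom  bias=-1
  edge (8, 12)→(0, 20): d=(-8,8) right/bottom  bias=-1
  edge (0, 20)→(0, 6): d=(0,-14) top-left  bias=+0
    (0,3)@(1, 7): e=[2,96,14] → #
    (1,3)@(3, 7): e=[-10,80,42] → ·
    (0,4)@(1, 9): e=[18,80,14] → #
    (1,4)@(3, 9): e=[6,64,42] → #
    (2,4)@(5, 9): e=[-6,48,70] → ·
    (5,4)@(11, 9): e=[-42,0,154] → ·  [on edge]
    (0,5)@(1, 11): e=[34,64,14] → #
    (2,5)@(5, 11): e=[10,32,70] → #
    (3,5)@(7, 11): e=[-2,16,98] → ·
    (4,5)@(9, 11): e=[-14,0,126] → ·  [on edge]
    (0,6)@(1, 13): e=[50,48,14] → #
    (3,6)@(7, 13): e=[14,0,98] → ·  [on edge]
    (2,7)@(5, 15): e=[42,0,70] → ·  [on edge]
    (1,8)@(3, 17): e=[70,0,42] → ·  [on edge]
    (0,9)@(1, 19): e=[98,0,14] → ·  [on edge]
  covered (12 px):
    · · · · · ·
    · · · · · ·
    · · · · · ·
    # · · · · ·
    # # · · · ·
    # # # · · ·
    # # # · · ·
    # # · · · ·
    # · · · · ·
    · · · · · ·
    · · · · · ·
    · · · · · ·
T1:
  2·area = 44  (B↔C swapped to make it positive)
  edge (4, 2)→(6, 6): d=(2,4) right/bottom  bias=-1
  edge (6, 6)→(2, 20): d=(-4,14) right/bottom  bias=-1
  edge (2, 20)→(4, 2): d=(2,-18) top-left  bias=+0
    (2,2)@(5, 5): e=[2,18,24] → #
    (3,2)@(7, 5): e=[-6,-10,60] → ·
    (2,3)@(5, 7): e=[6,10,28] → #
    (3,3)@(7, 7): e=[-2,-18,64] → ·
    (2,4)@(5, 9): e=[10,2,32] → #
    (3,4)@(7, 9): e=[2,-26,68] → ·
    (1,5)@(3, 11): e=[22,22,0] → #  [on edge]
    (2,5)@(5, 11): e=[14,-6,36] → ·
    (1,6)@(3, 13): e=[26,14,4] → #
    (2,6)@(5, 13): e=[18,-14,40] → ·
    (1,7)@(3, 15): e=[30,6,8] → #
    (2,7)@(5, 15): e=[22,-22,44] → ·
  covered (6 px):
    · · · · · ·
    · · · · · ·
    · · # · · ·
    · · # · · ·
    · · # · · ·
    · # · · · ·
    · # · · · ·
    · # · · · ·
    · · · · · ·
    · · · · · ·
    · · · · · ·
    · · · · · ·
T2:
  2·area = 28
  edge (10, 2)→(11, 5): d=(1,3) right/bottom  bias=-1
  edge (11, 5)→(6, 18): d=(-5,13) right/bottom  bias=-1
  edge (6, 18)→(10, 2): d=(4,-16) top-left  bias=+0
    (5,2)@(11, 5): e=[0,0,28] → ·  [on edge]
    (4,3)@(9, 7): e=[8,16,4] → #
    (5,3)@(11, 7): e=[2,-10,36] → ·
    (4,4)@(9, 9): e=[10,6,12] → #
    (5,4)@(11, 9): e=[4,-20,44] → ·
    (4,5)@(9, 11): e=[12,-4,20] → ·
    (3,7)@(7, 15): e=[22,2,4] → #
    (4,7)@(9, 15): e=[16,-24,36] → ·
    (3,8)@(7, 17): e=[24,-8,12] → ·
  covered (3 px):
    · · · · · ·
    · · · · · ·
    · · · · · ·
    · · · · # ·
    · · · · # ·
    · · · · · ·
    · · · · · ·
    · · · # · ·
    · · · · · ·
    · · · · · ·
    · · · · · ·
    · · · · · ·
T3:
  2·area = 100  (B↔C swapped to make it positive)
  edge (2, 8)→(12, 8): d=(10,0) top-left  bias=+0
  edge (12, 8)→(12, 18): d=(0,10) right/bottom  bias=-1
  edge (12, 18)→(2, 8): d=(-10,-10) top-left  bias=+0
    (0,3)@(1, 7): e=[-10,110,0] → ·  [on edge]
    (1,4)@(3, 9): e=[10,90,0] → #  [on edge]
    (2,4)@(5, 9): e=[10,70,20] → #
    (3,4)@(7, 9): e=[10,50,40] → #
    (4,4)@(9, 9): e=[10,30,60] → #
    (5,4)@(11, 9): e=[10,10,80] → #
    (1,5)@(3, 11): e=[30,90,-20] → ·
    (2,5)@(5, 11): e=[30,70,0] → #  [on edge]
    (2,6)@(5, 13): e=[50,70,-20] → ·
    (3,6)@(7, 13): e=[50,50,0] → #  [on edge]
    (3,7)@(7, 15): e=[70,50,-20] → ·
    (4,7)@(9, 15): e=[70,30,0] → #  [on edge]
    (5,8)@(11, 17): e=[90,10,0] → #  [on edge]
  covered (15 px):
    · · · · · ·
    · · · · · ·
    · · · · · ·
    · · · · · ·
    · # # # # #
    · · # # # #
    · · · # # #
    · · · · # #
    · · · · · #
    · · · · · ·
    · · · · · ·
    · · · · · ·
T4:
  2·area = 72  (B↔C swapped to make it positive)
  edge (0, 2)→(6, 18): d=(6,16) right/bottom  bias=-1
  edge (6, 18)→(0, 14): d=(-6,-4) top-left  bias=+0
  edge (0, 14)→(0, 2): d=(0,-12) top-left  bias=+0
    (0,2)@(1, 5): e=[2,58,12] → #
    (1,2)@(3, 5): e=[-30,66,36] → ·
    (0,3)@(1, 7): e=[14,46,12] → #
    (1,3)@(3, 7): e=[-18,54,36] → ·
    (0,4)@(1, 9): e=[26,34,12] → #
    (1,4)@(3, 9): e=[-6,42,36] → ·
    (0,5)@(1, 11): e=[38,22,12] → #
    (1,5)@(3, 11): e=[6,30,36] → #
    (2,5)@(5, 11): e=[-26,38,60] → ·
    (0,6)@(1, 13): e=[50,10,12] → #
    (2,6)@(5, 13): e=[-14,26,60] → ·
    (0,7)@(1, 15): e=[62,-2,12] → ·
  covered (9 px):
    · · · · · ·
    · · · · · ·
    # · · · · ·
    # · · · · ·
    # · · · · ·
    # # · · · ·
    # # · · · ·
    · # · · · ·
    · · # · · ·
    · · · · · ·
    · · · · · ·
    · · · · · ·

Final: [[4,3],[4,4],[3,7]]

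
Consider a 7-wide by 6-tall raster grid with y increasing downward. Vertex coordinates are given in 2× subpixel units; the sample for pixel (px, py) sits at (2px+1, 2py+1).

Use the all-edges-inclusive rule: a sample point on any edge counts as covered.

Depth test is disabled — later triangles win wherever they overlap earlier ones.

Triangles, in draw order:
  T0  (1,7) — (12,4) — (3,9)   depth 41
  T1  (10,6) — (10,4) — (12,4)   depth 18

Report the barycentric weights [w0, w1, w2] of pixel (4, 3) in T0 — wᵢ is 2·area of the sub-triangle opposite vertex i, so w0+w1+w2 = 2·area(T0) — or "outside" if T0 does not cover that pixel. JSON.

T0:
  2·area = 28
  edge (1, 7)→(12, 4): d=(11,-3) inclusive
  edge (12, 4)→(3, 9): d=(-9,5) inclusive
  edge (3, 9)→(1, 7): d=(-2,-2) inclusive
    (4,2)@(9, 5): e=[2,6,20] → X
    (5,2)@(11, 5): e=[8,-4,24] → .
    (0,3)@(1, 7): e=[0,28,0] → X  [on edge]
    (1,3)@(3, 7): e=[6,18,4] → X
    (2,3)@(5, 7): e=[12,8,8] → X
    (3,3)@(7, 7): e=[18,-2,12] → .
    (4,3)@(9, 7): e=[24,-12,16] → .
    (0,4)@(1, 9): e=[22,10,-4] → .
    (1,4)@(3, 9): e=[28,0,0] → X  [on edge]
    (2,4)@(5, 9): e=[34,-10,4] → .
    (1,5)@(3, 11): e=[50,-18,-4] → .
    (2,5)@(5, 11): e=[56,-28,0] → .  [on edge]
  covered (5 px):
    . . . . . . .
    . . . . . . .
    . . . . X . .
    X X X . . . .
    . X . . . . .
    . . . . . . .
T1:
  2·area = 4
  edge (10, 6)→(10, 4): d=(0,-2) inclusive
  edge (10, 4)→(12, 4): d=(2,0) inclusive
  edge (12, 4)→(10, 6): d=(-2,2) inclusive
    (6,1)@(13, 3): e=[6,-2,0] → .  [on edge]
    (5,2)@(11, 5): e=[2,2,0] → X  [on edge]
    (6,2)@(13, 5): e=[6,2,-4] → .
    (4,3)@(9, 7): e=[-2,6,0] → .  [on edge]
    (5,3)@(11, 7): e=[2,6,-4] → .
    (3,4)@(7, 9): e=[-6,10,0] → .  [on edge]
    (2,5)@(5, 11): e=[-10,14,0] → .  [on edge]
  covered (1 px):
    . . . . . . .
    . . . . . . .
    . . . . . X .
    . . . . . . .
    . . . . . . .
    . . . . . . .

Answer: "outside"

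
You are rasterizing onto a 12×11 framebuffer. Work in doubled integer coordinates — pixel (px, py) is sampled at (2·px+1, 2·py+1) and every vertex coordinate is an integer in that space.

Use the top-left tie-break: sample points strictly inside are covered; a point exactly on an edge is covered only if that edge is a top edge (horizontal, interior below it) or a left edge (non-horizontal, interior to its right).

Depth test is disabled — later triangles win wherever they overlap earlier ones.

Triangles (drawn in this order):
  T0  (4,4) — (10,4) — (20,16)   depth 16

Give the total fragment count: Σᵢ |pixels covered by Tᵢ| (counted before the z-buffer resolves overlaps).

T0:
  2·area = 72
  edge (4, 4)→(10, 4): d=(6,0) top-left  bias=+0
  edge (10, 4)→(20, 16): d=(10,12) right/bottom  bias=-1
  edge (20, 16)→(4, 4): d=(-16,-12) top-left  bias=+0
    (3,2)@(7, 5): e=[6,46,20] → #
    (4,2)@(9, 5): e=[6,22,44] → #
    (5,2)@(11, 5): e=[6,-2,68] → ·
    (3,3)@(7, 7): e=[18,66,-12] → ·
    (4,3)@(9, 7): e=[18,42,12] → #
    (5,3)@(11, 7): e=[18,18,36] → #
    (6,3)@(13, 7): e=[18,-6,60] → ·
    (4,4)@(9, 9): e=[30,62,-20] → ·
    (5,4)@(11, 9): e=[30,38,4] → #
    (6,4)@(13, 9): e=[30,14,28] → #
    (7,4)@(15, 9): e=[30,-10,52] → ·
    (5,5)@(11, 11): e=[42,58,-28] → ·
  covered (9 px):
    · · · · · · · · · · · ·
    · · · · · · · · · · · ·
    · · · # # · · · · · · ·
    · · · · # # · · · · · ·
    · · · · · # # · · · · ·
    · · · · · · · # · · · ·
    · · · · · · · · # · · ·
    · · · · · · · · · # · ·
    · · · · · · · · · · · ·
    · · · · · · · · · · · ·
    · · · · · · · · · · · ·

Answer: 9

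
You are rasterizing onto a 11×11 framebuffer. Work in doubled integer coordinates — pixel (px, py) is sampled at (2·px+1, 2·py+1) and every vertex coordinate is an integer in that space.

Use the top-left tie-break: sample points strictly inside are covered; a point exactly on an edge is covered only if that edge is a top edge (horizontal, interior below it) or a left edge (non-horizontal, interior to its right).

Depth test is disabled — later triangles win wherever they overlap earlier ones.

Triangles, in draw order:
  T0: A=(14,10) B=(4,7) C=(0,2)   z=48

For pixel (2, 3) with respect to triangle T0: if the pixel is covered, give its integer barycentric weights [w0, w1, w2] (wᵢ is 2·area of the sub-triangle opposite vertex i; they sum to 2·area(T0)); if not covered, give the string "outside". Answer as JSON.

T0:
  2·area = 38
  edge (14, 10)→(4, 7): d=(-10,-3) top-left  bias=+0
  edge (4, 7)→(0, 2): d=(-4,-5) top-left  bias=+0
  edge (0, 2)→(14, 10): d=(14,8) right/bottom  bias=-1
    (0,1)@(1, 3): e=[31,1,6] → X
    (1,1)@(3, 3): e=[37,11,-10] → .
    (0,2)@(1, 5): e=[11,-7,34] → .
    (1,2)@(3, 5): e=[17,3,18] → X
    (2,2)@(5, 5): e=[23,13,2] → X
    (3,2)@(7, 5): e=[29,23,-14] → .
    (1,3)@(3, 7): e=[-3,-5,46] → .
    (2,3)@(5, 7): e=[3,5,30] → X
    (3,3)@(7, 7): e=[9,15,14] → X
    (4,3)@(9, 7): e=[15,25,-2] → .
    (2,4)@(5, 9): e=[-17,-3,58] → .
    (3,4)@(7, 9): e=[-11,7,42] → .
  covered (6 px):
    . . . . . . . . . . .
    X . . . . . . . . . .
    . X X . . . . . . . .
    . . X X . . . . . . .
    . . . . . X . . . . .
    . . . . . . . . . . .
    . . . . . . . . . . .
    . . . . . . . . . . .
    . . . . . . . . . . .
    . . . . . . . . . . .
    . . . . . . . . . . .

Answer: [5,30,3]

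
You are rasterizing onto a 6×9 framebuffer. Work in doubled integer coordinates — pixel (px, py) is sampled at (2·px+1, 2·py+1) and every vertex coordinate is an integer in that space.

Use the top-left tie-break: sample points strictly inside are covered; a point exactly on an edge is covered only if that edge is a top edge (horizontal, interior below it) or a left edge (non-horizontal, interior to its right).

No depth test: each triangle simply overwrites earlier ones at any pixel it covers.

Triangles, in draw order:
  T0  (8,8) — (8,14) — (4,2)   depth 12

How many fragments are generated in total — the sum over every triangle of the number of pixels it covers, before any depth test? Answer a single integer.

T0:
  2·area = 24
  edge (8, 8)→(8, 14): d=(0,6) right/bottom  bias=-1
  edge (8, 14)→(4, 2): d=(-4,-12) top-left  bias=+0
  edge (4, 2)→(8, 8): d=(4,6) right/bottom  bias=-1
    (2,2)@(5, 5): e=[18,0,6] → █  [on edge]
    (3,2)@(7, 5): e=[6,24,-6] → ·
    (2,3)@(5, 7): e=[18,-8,14] → ·
    (3,3)@(7, 7): e=[6,16,2] → █
    (4,3)@(9, 7): e=[-6,40,-10] → ·
    (3,4)@(7, 9): e=[6,8,10] → █
    (4,4)@(9, 9): e=[-6,32,-2] → ·
    (3,5)@(7, 11): e=[6,0,18] → █  [on edge]
    (4,5)@(9, 11): e=[-6,24,6] → ·
    (3,6)@(7, 13): e=[6,-8,26] → ·
    (4,8)@(9, 17): e=[-6,0,30] → ·  [on edge]
  covered (4 px):
    · · · · · ·
    · · · · · ·
    · · █ · · ·
    · · · █ · ·
    · · · █ · ·
    · · · █ · ·
    · · · · · ·
    · · · · · ·
    · · · · · ·

Answer: 4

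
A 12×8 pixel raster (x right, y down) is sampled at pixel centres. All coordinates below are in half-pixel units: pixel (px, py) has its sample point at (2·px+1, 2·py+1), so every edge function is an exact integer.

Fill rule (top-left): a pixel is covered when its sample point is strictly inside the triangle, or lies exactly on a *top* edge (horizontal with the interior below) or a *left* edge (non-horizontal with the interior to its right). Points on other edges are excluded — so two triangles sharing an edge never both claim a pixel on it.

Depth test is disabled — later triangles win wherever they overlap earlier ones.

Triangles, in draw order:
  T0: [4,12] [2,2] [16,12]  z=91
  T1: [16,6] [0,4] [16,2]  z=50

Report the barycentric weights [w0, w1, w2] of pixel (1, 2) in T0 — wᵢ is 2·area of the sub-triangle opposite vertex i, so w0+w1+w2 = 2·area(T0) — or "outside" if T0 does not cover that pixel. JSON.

T0:
  2·area = 120
  edge (4, 12)→(2, 2): d=(-2,-10) top-left  bias=+0
  edge (2, 2)→(16, 12): d=(14,10) right/bottom  bias=-1
  edge (16, 12)→(4, 12): d=(-12,0) right/bottom  bias=-1
    (1,1)@(3, 3): e=[8,4,108] → X
    (2,1)@(5, 3): e=[28,-16,108] → .
    (1,2)@(3, 5): e=[4,32,84] → X
    (2,2)@(5, 5): e=[24,12,84] → X
    (3,2)@(7, 5): e=[44,-8,84] → .
    (1,3)@(3, 7): e=[0,60,60] → X  [on edge]
    (3,3)@(7, 7): e=[40,20,60] → X
    (4,3)@(9, 7): e=[60,0,60] → .  [on edge]
    (1,4)@(3, 9): e=[-4,88,36] → .
    (2,4)@(5, 9): e=[16,68,36] → X
    (4,4)@(9, 9): e=[56,28,36] → X
    (5,4)@(11, 9): e=[76,8,36] → X
  covered (15 px):
    . . . . . . . . . . . .
    . X . . . . . . . . . .
    . X X . . . . . . . . .
    . X X X . . . . . . . .
    . . X X X X . . . . . .
    . . X X X X X . . . . .
    . . . . . . . . . . . .
    . . . . . . . . . . . .
T1:
  2·area = 64
  edge (16, 6)→(0, 4): d=(-16,-2) top-left  bias=+0
  edge (0, 4)→(16, 2): d=(16,-2) top-left  bias=+0
  edge (16, 2)→(16, 6): d=(0,4) right/bottom  bias=-1
    (4,1)@(9, 3): e=[34,2,28] → X
    (5,1)@(11, 3): e=[38,6,20] → X
    (6,1)@(13, 3): e=[42,10,12] → X
    (7,1)@(15, 3): e=[46,14,4] → X
    (8,1)@(17, 3): e=[50,18,-4] → .
    (4,2)@(9, 5): e=[2,34,28] → X
    (8,2)@(17, 5): e=[18,50,-4] → .
    (4,3)@(9, 7): e=[-30,66,28] → .
    (5,3)@(11, 7): e=[-26,70,20] → .
    (6,3)@(13, 7): e=[-22,74,12] → .
    (7,3)@(15, 7): e=[-18,78,4] → .
  covered (8 px):
    . . . . . . . . . . . .
    . . . . X X X X . . . .
    . . . . X X X X . . . .
    . . . . . . . . . . . .
    . . . . . . . . . . . .
    . . . . . . . . . . . .
    . . . . . . . . . . . .
    . . . . . . . . . . . .

Result: [32,84,4]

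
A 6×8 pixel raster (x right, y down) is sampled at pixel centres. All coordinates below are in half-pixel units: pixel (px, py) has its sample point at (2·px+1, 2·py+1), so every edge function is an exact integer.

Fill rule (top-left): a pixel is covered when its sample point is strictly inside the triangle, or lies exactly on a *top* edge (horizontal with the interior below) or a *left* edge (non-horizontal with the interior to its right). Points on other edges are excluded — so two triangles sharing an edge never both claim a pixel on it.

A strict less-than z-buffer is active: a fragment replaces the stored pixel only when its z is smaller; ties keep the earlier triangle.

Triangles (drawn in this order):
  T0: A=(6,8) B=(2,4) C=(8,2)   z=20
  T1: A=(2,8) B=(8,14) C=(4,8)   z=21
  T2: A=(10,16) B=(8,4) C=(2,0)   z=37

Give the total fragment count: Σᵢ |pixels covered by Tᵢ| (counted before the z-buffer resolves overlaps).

T0:
  2·area = 32
  edge (6, 8)→(2, 4): d=(-4,-4) top-left  bias=+0
  edge (2, 4)→(8, 2): d=(6,-2) top-left  bias=+0
  edge (8, 2)→(6, 8): d=(-2,6) right/bottom  bias=-1
    (5,0)@(11, 1): e=[48,0,-16] → ·  [on edge]
    (0,1)@(1, 3): e=[0,-8,40] → ·  [on edge]
    (2,1)@(5, 3): e=[16,0,16] → █  [on edge]
    (3,1)@(7, 3): e=[24,4,4] → █
    (4,1)@(9, 3): e=[32,8,-8] → ·
    (1,2)@(3, 5): e=[0,8,24] → █  [on edge]
    (3,2)@(7, 5): e=[16,16,0] → ·  [on edge]
    (1,3)@(3, 7): e=[-8,20,20] → ·
    (2,3)@(5, 7): e=[0,24,8] → █  [on edge]
    (3,3)@(7, 7): e=[8,28,-4] → ·
    (2,4)@(5, 9): e=[-8,36,4] → ·
    (3,4)@(7, 9): e=[0,40,-8] → ·  [on edge]
    (2,5)@(5, 11): e=[-16,48,0] → ·  [on edge]
    (4,5)@(9, 11): e=[0,56,-24] → ·  [on edge]
    (5,6)@(11, 13): e=[0,72,-40] → ·  [on edge]
  covered (5 px):
    · · · · · ·
    · · █ █ · ·
    · █ █ · · ·
    · · █ · · ·
    · · · · · ·
    · · · · · ·
    · · · · · ·
    · · · · · ·
T1:
  2·area = 12  (B↔C swapped to make it positive)
  edge (2, 8)→(4, 8): d=(2,0) top-left  bias=+0
  edge (4, 8)→(8, 14): d=(4,6) right/bottom  bias=-1
  edge (8, 14)→(2, 8): d=(-6,-6) top-left  bias=+0
    (0,3)@(1, 7): e=[-2,14,0] → ·  [on edge]
    (1,4)@(3, 9): e=[2,10,0] → █  [on edge]
    (2,4)@(5, 9): e=[2,-2,12] → ·
    (1,5)@(3, 11): e=[6,18,-12] → ·
    (2,5)@(5, 11): e=[6,6,0] → █  [on edge]
    (3,5)@(7, 11): e=[6,-6,12] → ·
    (2,6)@(5, 13): e=[10,14,-12] → ·
    (3,6)@(7, 13): e=[10,2,0] → █  [on edge]
    (4,6)@(9, 13): e=[10,-10,12] → ·
    (3,7)@(7, 15): e=[14,10,-12] → ·
    (4,7)@(9, 15): e=[14,-2,0] → ·  [on edge]
  covered (3 px):
    · · · · · ·
    · · · · · ·
    · · · · · ·
    · · · · · ·
    · █ · · · ·
    · · █ · · ·
    · · · █ · ·
    · · · · · ·
T2:
  2·area = 64  (B↔C swapped to make it positive)
  edge (10, 16)→(2, 0): d=(-8,-16) top-left  bias=+0
  edge (2, 0)→(8, 4): d=(6,4) right/bottom  bias=-1
  edge (8, 4)→(10, 16): d=(2,12) right/bottom  bias=-1
    (1,0)@(3, 1): e=[8,2,54] → █
    (2,0)@(5, 1): e=[40,-6,30] → ·
    (1,1)@(3, 3): e=[-8,14,58] → ·
    (2,1)@(5, 3): e=[24,6,34] → █
    (3,1)@(7, 3): e=[56,-2,10] → ·
    (2,2)@(5, 5): e=[8,18,38] → █
    (3,2)@(7, 5): e=[40,10,14] → █
    (4,2)@(9, 5): e=[72,2,-10] → ·
    (2,3)@(5, 7): e=[-8,30,42] → ·
    (3,3)@(7, 7): e=[24,22,18] → █
    (4,3)@(9, 7): e=[56,14,-6] → ·
    (3,4)@(7, 9): e=[8,34,22] → █
  covered (8 px):
    · █ · · · ·
    · · █ · · ·
    · · █ █ · ·
    · · · █ · ·
    · · · █ · ·
    · · · · █ ·
    · · · · █ ·
    · · · · · ·

Result: 16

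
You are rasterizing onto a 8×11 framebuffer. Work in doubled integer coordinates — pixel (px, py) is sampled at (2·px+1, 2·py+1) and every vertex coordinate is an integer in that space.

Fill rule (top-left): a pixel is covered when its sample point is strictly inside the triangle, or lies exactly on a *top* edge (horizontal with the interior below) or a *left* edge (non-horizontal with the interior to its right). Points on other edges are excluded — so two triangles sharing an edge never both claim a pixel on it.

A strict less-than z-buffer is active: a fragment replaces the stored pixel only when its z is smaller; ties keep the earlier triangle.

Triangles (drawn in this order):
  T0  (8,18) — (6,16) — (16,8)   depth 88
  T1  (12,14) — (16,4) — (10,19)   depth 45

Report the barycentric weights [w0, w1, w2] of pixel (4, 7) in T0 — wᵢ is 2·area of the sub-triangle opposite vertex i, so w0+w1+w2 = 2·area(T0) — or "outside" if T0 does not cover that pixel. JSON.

T0:
  2·area = 36
  edge (8, 18)→(6, 16): d=(-2,-2) top-left  bias=+0
  edge (6, 16)→(16, 8): d=(10,-8) top-left  bias=+0
  edge (16, 8)→(8, 18): d=(-8,10) right/bottom  bias=-1
    (7,4)@(15, 9): e=[32,2,2] → █
    (0,5)@(1, 11): e=[0,-90,126] → ·  [on edge]
    (6,5)@(13, 11): e=[24,6,6] → █
    (7,5)@(15, 11): e=[28,22,-14] → ·
    (1,6)@(3, 13): e=[0,-54,90] → ·  [on edge]
    (5,6)@(11, 13): e=[16,10,10] → █
    (6,6)@(13, 13): e=[20,26,-10] → ·
    (2,7)@(5, 15): e=[0,-18,54] → ·  [on edge]
    (4,7)@(9, 15): e=[8,14,14] → █
    (5,7)@(11, 15): e=[12,30,-6] → ·
    (3,8)@(7, 17): e=[0,18,18] → █  [on edge]
    (4,8)@(9, 17): e=[4,34,-2] → ·
    (4,9)@(9, 19): e=[0,54,-18] → ·  [on edge]
    (5,10)@(11, 21): e=[0,90,-54] → ·  [on edge]
  covered (5 px):
    · · · · · · · ·
    · · · · · · · ·
    · · · · · · · ·
    · · · · · · · ·
    · · · · · · · █
    · · · · · · █ ·
    · · · · · █ · ·
    · · · · █ · · ·
    · · · █ · · · ·
    · · · · · · · ·
    · · · · · · · ·
T1:
  degenerate (2·area = 0) — covers nothing

Final: [14,14,8]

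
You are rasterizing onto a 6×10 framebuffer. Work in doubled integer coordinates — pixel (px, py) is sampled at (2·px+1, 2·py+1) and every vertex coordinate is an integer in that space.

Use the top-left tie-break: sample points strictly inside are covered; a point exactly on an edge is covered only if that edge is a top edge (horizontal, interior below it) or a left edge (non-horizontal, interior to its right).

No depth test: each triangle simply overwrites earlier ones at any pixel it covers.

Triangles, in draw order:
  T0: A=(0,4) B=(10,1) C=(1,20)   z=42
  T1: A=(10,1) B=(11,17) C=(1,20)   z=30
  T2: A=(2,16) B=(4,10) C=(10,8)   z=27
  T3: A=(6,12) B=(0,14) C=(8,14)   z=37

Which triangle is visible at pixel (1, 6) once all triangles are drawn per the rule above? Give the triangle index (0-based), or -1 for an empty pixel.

T0:
  2·area = 163
  edge (0, 4)→(10, 1): d=(10,-3) top-left  bias=+0
  edge (10, 1)→(1, 20): d=(-9,19) right/bottom  bias=-1
  edge (1, 20)→(0, 4): d=(-1,-16) top-left  bias=+0
    (2,1)@(5, 3): e=[5,77,81] → █
    (3,1)@(7, 3): e=[11,39,113] → █
    (4,1)@(9, 3): e=[17,1,145] → █
    (5,1)@(11, 3): e=[23,-37,177] → ·
    (0,2)@(1, 5): e=[13,135,15] → █
    (1,2)@(3, 5): e=[19,97,47] → █
    (4,2)@(9, 5): e=[37,-17,143] → ·
    (0,3)@(1, 7): e=[33,117,13] → █
    (4,3)@(9, 7): e=[57,-35,141] → ·
    (0,4)@(1, 9): e=[53,99,11] → █
    (3,4)@(7, 9): e=[71,-15,107] → ·
    (0,5)@(1, 11): e=[73,81,9] → █
  covered (23 px):
    · · · · · ·
    · · █ █ █ ·
    █ █ █ █ · ·
    █ █ █ █ · ·
    █ █ █ · · ·
    █ █ █ · · ·
    █ █ · · · ·
    █ █ · · · ·
    █ · · · · ·
    █ · · · · ·
T1:
  2·area = 163
  edge (10, 1)→(11, 17): d=(1,16) right/bottom  bias=-1
  edge (11, 17)→(1, 20): d=(-10,3) right/bottom  bias=-1
  edge (1, 20)→(10, 1): d=(9,-19) top-left  bias=+0
    (4,2)@(9, 5): e=[20,126,17] → █
    (5,2)@(11, 5): e=[-12,120,55] → ·
    (4,3)@(9, 7): e=[22,106,35] → █
    (5,3)@(11, 7): e=[-10,100,73] → ·
    (3,4)@(7, 9): e=[56,92,15] → █
    (5,4)@(11, 9): e=[-8,80,91] → ·
    (3,5)@(7, 11): e=[58,72,33] → █
    (5,5)@(11, 11): e=[-6,60,109] → ·
    (2,6)@(5, 13): e=[92,58,13] → █
    (5,6)@(11, 13): e=[-4,40,127] → ·
    (2,7)@(5, 15): e=[94,38,31] → █
    (5,7)@(11, 15): e=[-2,20,145] → ·
    (5,8)@(11, 17): e=[0,0,163] → ·  [on edge]
  covered (17 px):
    · · · · · ·
    · · · · · ·
    · · · · █ ·
    · · · · █ ·
    · · · █ █ ·
    · · · █ █ ·
    · · █ █ █ ·
    · · █ █ █ ·
    · █ █ █ █ ·
    · █ · · · ·
T2:
  2·area = 32
  edge (2, 16)→(4, 10): d=(2,-6) top-left  bias=+0
  edge (4, 10)→(10, 8): d=(6,-2) top-left  bias=+0
  edge (10, 8)→(2, 16): d=(-8,8) right/bottom  bias=-1
    (3,0)@(7, 1): e=[0,-48,80] → ·  [on edge]
    (2,3)@(5, 7): e=[0,-16,48] → ·  [on edge]
    (5,3)@(11, 7): e=[36,-4,0] → ·  [on edge]
    (3,4)@(7, 9): e=[16,0,16] → █  [on edge]
    (4,4)@(9, 9): e=[28,4,0] → ·  [on edge]
    (0,5)@(1, 11): e=[-16,0,48] → ·  [on edge]
    (2,5)@(5, 11): e=[8,8,16] → █
    (3,5)@(7, 11): e=[20,12,0] → ·  [on edge]
    (1,6)@(3, 13): e=[0,16,16] → █  [on edge]
    (2,6)@(5, 13): e=[12,20,0] → ·  [on edge]
    (1,7)@(3, 15): e=[4,28,0] → ·  [on edge]
    (0,8)@(1, 17): e=[-4,36,0] → ·  [on edge]
    (0,9)@(1, 19): e=[0,48,-16] → ·  [on edge]
  covered (3 px):
    · · · · · ·
    · · · · · ·
    · · · · · ·
    · · · · · ·
    · · · █ · ·
    · · █ · · ·
    · █ · · · ·
    · · · · · ·
    · · · · · ·
    · · · · · ·
T3:
  2·area = 16  (B↔C swapped to make it positive)
  edge (6, 12)→(8, 14): d=(2,2) right/bottom  bias=-1
  edge (8, 14)→(0, 14): d=(-8,0) right/bottom  bias=-1
  edge (0, 14)→(6, 12): d=(6,-2) top-left  bias=+0
    (0,3)@(1, 7): e=[0,56,-40] → ·  [on edge]
    (1,4)@(3, 9): e=[0,40,-24] → ·  [on edge]
    (2,5)@(5, 11): e=[0,24,-8] → ·  [on edge]
    (4,5)@(9, 11): e=[-8,24,0] → ·  [on edge]
    (1,6)@(3, 13): e=[8,8,0] → █  [on edge]
    (2,6)@(5, 13): e=[4,8,4] → █
    (3,6)@(7, 13): e=[0,8,8] → ·  [on edge]
    (1,7)@(3, 15): e=[12,-8,12] → ·
    (2,7)@(5, 15): e=[8,-8,16] → ·
    (4,7)@(9, 15): e=[0,-8,24] → ·  [on edge]
    (5,8)@(11, 17): e=[0,-24,40] → ·  [on edge]
  covered (2 px):
    · · · · · ·
    · · · · · ·
    · · · · · ·
    · · · · · ·
    · · · · · ·
    · · · · · ·
    · █ █ · · ·
    · · · · · ·
    · · · · · ·
    · · · · · ·

Z-buffer (winner per pixel, '.' = empty):
  . . . . . .
  . . 0 0 0 .
  0 0 0 0 1 .
  0 0 0 0 1 .
  0 0 0 2 1 .
  0 0 2 1 1 .
  0 3 3 1 1 .
  0 0 1 1 1 .
  0 1 1 1 1 .
  0 1 . . . .

Answer: 3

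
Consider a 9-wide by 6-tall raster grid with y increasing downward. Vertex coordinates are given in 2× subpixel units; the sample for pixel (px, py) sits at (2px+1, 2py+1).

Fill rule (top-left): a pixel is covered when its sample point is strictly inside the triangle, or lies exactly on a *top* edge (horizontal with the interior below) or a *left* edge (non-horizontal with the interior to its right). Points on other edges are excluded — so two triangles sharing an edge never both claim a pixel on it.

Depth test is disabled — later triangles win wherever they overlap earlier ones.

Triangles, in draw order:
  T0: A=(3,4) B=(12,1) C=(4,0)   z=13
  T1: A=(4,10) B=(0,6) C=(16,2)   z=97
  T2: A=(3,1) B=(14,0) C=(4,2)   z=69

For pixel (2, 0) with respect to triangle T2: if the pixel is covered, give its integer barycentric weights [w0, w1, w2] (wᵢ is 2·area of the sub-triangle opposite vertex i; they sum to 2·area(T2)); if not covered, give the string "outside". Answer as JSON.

T0:
  2·area = 33  (B↔C swapped to make it positive)
  edge (3, 4)→(4, 0): d=(1,-4) top-left  bias=+0
  edge (4, 0)→(12, 1): d=(8,1) right/bottom  bias=-1
  edge (12, 1)→(3, 4): d=(-9,3) right/bottom  bias=-1
    (2,0)@(5, 1): e=[5,7,21] → #
    (3,0)@(7, 1): e=[13,5,15] → #
    (4,0)@(9, 1): e=[21,3,9] → #
    (5,0)@(11, 1): e=[29,1,3] → #
    (6,0)@(13, 1): e=[37,-1,-3] → ·
    (2,1)@(5, 3): e=[7,23,3] → #
    (3,1)@(7, 3): e=[15,21,-3] → ·
    (4,1)@(9, 3): e=[23,19,-9] → ·
    (5,1)@(11, 3): e=[31,17,-15] → ·
    (2,2)@(5, 5): e=[9,39,-15] → ·
  covered (5 px):
    · · # # # # · · ·
    · · # · · · · · ·
    · · · · · · · · ·
    · · · · · · · · ·
    · · · · · · · · ·
    · · · · · · · · ·
T1:
  2·area = 80
  edge (4, 10)→(0, 6): d=(-4,-4) top-left  bias=+0
  edge (0, 6)→(16, 2): d=(16,-4) top-left  bias=+0
  edge (16, 2)→(4, 10): d=(-12,8) right/bottom  bias=-1
    (6,1)@(13, 3): e=[64,4,12] → #
    (7,1)@(15, 3): e=[72,12,-4] → ·
    (2,2)@(5, 5): e=[24,4,52] → #
    (3,2)@(7, 5): e=[32,12,36] → #
    (4,2)@(9, 5): e=[40,20,20] → #
    (5,2)@(11, 5): e=[48,28,4] → #
    (6,2)@(13, 5): e=[56,36,-12] → ·
    (0,3)@(1, 7): e=[0,20,60] → #  [on edge]
    (1,3)@(3, 7): e=[8,28,44] → #
    (4,3)@(9, 7): e=[32,52,-4] → ·
    (5,3)@(11, 7): e=[40,60,-20] → ·
    (0,4)@(1, 9): e=[-8,52,36] → ·
    (1,4)@(3, 9): e=[0,60,20] → #  [on edge]
    (2,5)@(5, 11): e=[0,100,-20] → ·  [on edge]
  covered (11 px):
    · · · · · · · · ·
    · · · · · · # · ·
    · · # # # # · · ·
    # # # # · · · · ·
    · # # · · · · · ·
    · · · · · · · · ·
T2:
  2·area = 12
  edge (3, 1)→(14, 0): d=(11,-1) top-left  bias=+0
  edge (14, 0)→(4, 2): d=(-10,2) right/bottom  bias=-1
  edge (4, 2)→(3, 1): d=(-1,-1) top-left  bias=+0
    (1,0)@(3, 1): e=[0,12,0] → #  [on edge]
    (2,0)@(5, 1): e=[2,8,2] → #
    (3,0)@(7, 1): e=[4,4,4] → #
    (4,0)@(9, 1): e=[6,0,6] → ·  [on edge]
    (1,1)@(3, 3): e=[22,-8,-2] → ·
    (2,1)@(5, 3): e=[24,-12,0] → ·  [on edge]
    (3,1)@(7, 3): e=[26,-16,2] → ·
    (3,2)@(7, 5): e=[48,-36,0] → ·  [on edge]
    (4,3)@(9, 7): e=[72,-60,0] → ·  [on edge]
    (5,4)@(11, 9): e=[96,-84,0] → ·  [on edge]
    (6,5)@(13, 11): e=[120,-108,0] → ·  [on edge]
  covered (3 px):
    · # # # · · · · ·
    · · · · · · · · ·
    · · · · · · · · ·
    · · · · · · · · ·
    · · · · · · · · ·
    · · · · · · · · ·

Result: [8,2,2]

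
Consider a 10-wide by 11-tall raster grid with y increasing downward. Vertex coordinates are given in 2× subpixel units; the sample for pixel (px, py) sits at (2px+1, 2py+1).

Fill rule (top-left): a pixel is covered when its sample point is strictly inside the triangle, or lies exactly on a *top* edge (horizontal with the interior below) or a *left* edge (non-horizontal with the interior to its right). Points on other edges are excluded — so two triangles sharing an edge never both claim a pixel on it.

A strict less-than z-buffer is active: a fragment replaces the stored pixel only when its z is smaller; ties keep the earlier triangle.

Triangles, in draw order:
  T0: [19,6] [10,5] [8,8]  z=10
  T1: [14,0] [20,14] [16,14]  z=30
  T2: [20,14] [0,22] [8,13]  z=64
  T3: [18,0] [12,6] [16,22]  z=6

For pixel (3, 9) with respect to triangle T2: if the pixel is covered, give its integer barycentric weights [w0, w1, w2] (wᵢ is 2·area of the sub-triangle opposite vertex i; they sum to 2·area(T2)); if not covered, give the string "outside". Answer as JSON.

T0:
  2·area = 29  (B↔C swapped to make it positive)
  edge (19, 6)→(8, 8): d=(-11,2) right/bottom  bias=-1
  edge (8, 8)→(10, 5): d=(2,-3) top-left  bias=+0
  edge (10, 5)→(19, 6): d=(9,1) right/bottom  bias=-1
    (4,3)@(9, 7): e=[9,1,19] → #
    (5,3)@(11, 7): e=[5,7,17] → #
    (6,3)@(13, 7): e=[1,13,15] → #
    (7,3)@(15, 7): e=[-3,19,13] → ·
    (4,4)@(9, 9): e=[-13,5,37] → ·
    (5,4)@(11, 9): e=[-17,11,35] → ·
    (6,4)@(13, 9): e=[-21,17,33] → ·
  covered (3 px):
    · · · · · · · · · ·
    · · · · · · · · · ·
    · · · · · · · · · ·
    · · · · # # # · · ·
    · · · · · · · · · ·
    · · · · · · · · · ·
    · · · · · · · · · ·
    · · · · · · · · · ·
    · · · · · · · · · ·
    · · · · · · · · · ·
    · · · · · · · · · ·
T1:
  2·area = 56
  edge (14, 0)→(20, 14): d=(6,14) right/bottom  bias=-1
  edge (20, 14)→(16, 14): d=(-4,0) right/bottom  bias=-1
  edge (16, 14)→(14, 0): d=(-2,-14) top-left  bias=+0
    (7,1)@(15, 3): e=[4,44,8] → #
    (8,1)@(17, 3): e=[-24,44,36] → ·
    (7,2)@(15, 5): e=[16,36,4] → #
    (8,2)@(17, 5): e=[-12,36,32] → ·
    (7,3)@(15, 7): e=[28,28,0] → #  [on edge]
    (8,3)@(17, 7): e=[0,28,28] → ·  [on edge]
    (7,4)@(15, 9): e=[40,20,-4] → ·
    (8,4)@(17, 9): e=[12,20,24] → #
    (9,4)@(19, 9): e=[-16,20,52] → ·
    (8,5)@(17, 11): e=[24,12,20] → #
    (9,5)@(19, 11): e=[-4,12,48] → ·
    (8,6)@(17, 13): e=[36,4,16] → #
    (8,10)@(17, 21): e=[84,-28,0] → ·  [on edge]
  covered (7 px):
    · · · · · · · · · ·
    · · · · · · · # · ·
    · · · · · · · # · ·
    · · · · · · · # · ·
    · · · · · · · · # ·
    · · · · · · · · # ·
    · · · · · · · · # #
    · · · · · · · · · ·
    · · · · · · · · · ·
    · · · · · · · · · ·
    · · · · · · · · · ·
T2:
  2·area = 116
  edge (20, 14)→(0, 22): d=(-20,8) right/bottom  bias=-1
  edge (0, 22)→(8, 13): d=(8,-9) top-left  bias=+0
  edge (8, 13)→(20, 14): d=(12,1) right/bottom  bias=-1
    (3,7)@(7, 15): e=[84,7,25] → #
    (4,7)@(9, 15): e=[68,25,23] → #
    (5,7)@(11, 15): e=[52,43,21] → #
    (6,7)@(13, 15): e=[36,61,19] → #
    (7,7)@(15, 15): e=[20,79,17] → #
    (8,7)@(17, 15): e=[4,97,15] → #
    (9,7)@(19, 15): e=[-12,115,13] → ·
    (2,8)@(5, 17): e=[60,5,51] → #
    (6,8)@(13, 17): e=[-4,77,43] → ·
    (7,8)@(15, 17): e=[-20,95,41] → ·
    (8,8)@(17, 17): e=[-36,113,39] → ·
    (1,9)@(3, 19): e=[36,3,77] → #
  covered (14 px):
    · · · · · · · · · ·
    · · · · · · · · · ·
    · · · · · · · · · ·
    · · · · · · · · · ·
    · · · · · · · · · ·
    · · · · · · · · · ·
    · · · · · · · · · ·
    · · · # # # # # # ·
    · · # # # # · · · ·
    · # # # · · · · · ·
    # · · · · · · · · ·
T3:
  2·area = 120  (B↔C swapped to make it positive)
  edge (18, 0)→(16, 22): d=(-2,22) right/bottom  bias=-1
  edge (16, 22)→(12, 6): d=(-4,-16) top-left  bias=+0
  edge (12, 6)→(18, 0): d=(6,-6) top-left  bias=+0
    (8,0)@(17, 1): e=[20,100,0] → #  [on edge]
    (9,0)@(19, 1): e=[-24,132,12] → ·
    (7,1)@(15, 3): e=[60,60,0] → #  [on edge]
    (9,1)@(19, 3): e=[-28,124,24] → ·
    (6,2)@(13, 5): e=[100,20,0] → #  [on edge]
    (9,2)@(19, 5): e=[-32,116,36] → ·
    (5,3)@(11, 7): e=[140,-20,0] → ·  [on edge]
    (6,3)@(13, 7): e=[96,12,12] → #
    (9,3)@(19, 7): e=[-36,108,48] → ·
    (4,4)@(9, 9): e=[180,-60,0] → ·  [on edge]
    (6,4)@(13, 9): e=[92,4,24] → #
    (9,4)@(19, 9): e=[-40,100,60] → ·
    (3,5)@(7, 11): e=[220,-100,0] → ·  [on edge]
    (8,5)@(17, 11): e=[0,60,60] → ·  [on edge]
    (2,6)@(5, 13): e=[260,-140,0] → ·  [on edge]
    (1,7)@(3, 15): e=[300,-180,0] → ·  [on edge]
    (0,8)@(1, 17): e=[340,-220,0] → ·  [on edge]
  covered (16 px):
    · · · · · · · · # ·
    · · · · · · · # # ·
    · · · · · · # # # ·
    · · · · · · # # # ·
    · · · · · · # # # ·
    · · · · · · · # · ·
    · · · · · · · # · ·
    · · · · · · · # · ·
    · · · · · · · # · ·
    · · · · · · · · · ·
    · · · · · · · · · ·

Result: [39,73,4]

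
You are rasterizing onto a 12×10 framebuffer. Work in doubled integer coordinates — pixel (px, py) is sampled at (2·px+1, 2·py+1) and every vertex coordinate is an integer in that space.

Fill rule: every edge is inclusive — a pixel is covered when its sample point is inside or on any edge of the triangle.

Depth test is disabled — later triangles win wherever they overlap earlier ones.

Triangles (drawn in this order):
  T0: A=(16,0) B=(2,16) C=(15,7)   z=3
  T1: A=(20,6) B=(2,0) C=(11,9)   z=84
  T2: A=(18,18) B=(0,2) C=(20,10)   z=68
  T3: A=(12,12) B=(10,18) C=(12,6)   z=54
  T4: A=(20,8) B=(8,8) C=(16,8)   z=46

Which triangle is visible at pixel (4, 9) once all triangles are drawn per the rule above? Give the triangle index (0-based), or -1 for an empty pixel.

T0:
  2·area = 82  (B↔C swapped to make it positive)
  edge (16, 0)→(15, 7): d=(-1,7) inclusive
  edge (15, 7)→(2, 16): d=(-13,9) inclusive
  edge (2, 16)→(16, 0): d=(14,-16) inclusive
    (7,1)@(15, 3): e=[4,52,26] → █
    (8,1)@(17, 3): e=[-10,34,58] → ·
    (6,2)@(13, 5): e=[16,44,22] → █
    (8,2)@(17, 5): e=[-12,8,86] → ·
    (5,3)@(11, 7): e=[28,36,18] → █
    (7,3)@(15, 7): e=[0,0,82] → █  [on edge]
    (8,3)@(17, 7): e=[-14,-18,114] → ·
    (4,4)@(9, 9): e=[40,28,14] → █
    (6,4)@(13, 9): e=[12,-8,78] → ·
    (7,4)@(15, 9): e=[-2,-26,110] → ·
    (3,5)@(7, 11): e=[52,20,10] → █
    (5,5)@(11, 11): e=[24,-16,74] → ·
  covered (12 px):
    · · · · · · · · · · · ·
    · · · · · · · █ · · · ·
    · · · · · · █ █ · · · ·
    · · · · · █ █ █ · · · ·
    · · · · █ █ · · · · · ·
    · · · █ █ · · · · · · ·
    · · █ · · · · · · · · ·
    · █ · · · · · · · · · ·
    · · · · · · · · · · · ·
    · · · · · · · · · · · ·
T1:
  2·area = 108  (B↔C swapped to make it positive)
  edge (20, 6)→(11, 9): d=(-9,3) inclusive
  edge (11, 9)→(2, 0): d=(-9,-9) inclusive
  edge (2, 0)→(20, 6): d=(18,6) inclusive
    (1,0)@(3, 1): e=[96,0,12] → █  [on edge]
    (2,0)@(5, 1): e=[90,18,0] → █  [on edge]
    (3,0)@(7, 1): e=[84,36,-12] → ·
    (1,1)@(3, 3): e=[78,-18,48] → ·
    (2,1)@(5, 3): e=[72,0,36] → █  [on edge]
    (3,1)@(7, 3): e=[66,18,24] → █
    (4,1)@(9, 3): e=[60,36,12] → █
    (5,1)@(11, 3): e=[54,54,0] → █  [on edge]
    (6,1)@(13, 3): e=[48,72,-12] → ·
    (2,2)@(5, 5): e=[54,-18,72] → ·
    (3,2)@(7, 5): e=[48,0,60] → █  [on edge]
    (6,2)@(13, 5): e=[30,54,24] → █
    (8,2)@(17, 5): e=[18,90,0] → █  [on edge]
    (11,2)@(23, 5): e=[0,144,-36] → ·  [on edge]
    (4,3)@(9, 7): e=[24,0,84] → █  [on edge]
    (8,3)@(17, 7): e=[0,72,36] → █  [on edge]
    (11,3)@(23, 7): e=[-18,126,0] → ·  [on edge]
    (5,4)@(11, 9): e=[0,0,108] → █  [on edge]
    (2,5)@(5, 11): e=[0,-72,180] → ·  [on edge]
    (6,5)@(13, 11): e=[-24,0,132] → ·  [on edge]
    (7,6)@(15, 13): e=[-48,0,156] → ·  [on edge]
    (8,7)@(17, 15): e=[-72,0,180] → ·  [on edge]
    (9,8)@(19, 17): e=[-96,0,204] → ·  [on edge]
    (10,9)@(21, 19): e=[-120,0,228] → ·  [on edge]
  covered (18 px):
    · █ █ · · · · · · · · ·
    · · █ █ █ █ · · · · · ·
    · · · █ █ █ █ █ █ · · ·
    · · · · █ █ █ █ █ · · ·
    · · · · · █ · · · · · ·
    · · · · · · · · · · · ·
    · · · · · · · · · · · ·
    · · · · · · · · · · · ·
    · · · · · · · · · · · ·
    · · · · · · · · · · · ·
T2:
  2·area = 176
  edge (18, 18)→(0, 2): d=(-18,-16) inclusive
  edge (0, 2)→(20, 10): d=(20,8) inclusive
  edge (20, 10)→(18, 18): d=(-2,8) inclusive
    (2,2)@(5, 5): e=[26,20,130] → █
    (3,2)@(7, 5): e=[58,4,114] → █
    (4,2)@(9, 5): e=[90,-12,98] → ·
    (2,3)@(5, 7): e=[-10,60,126] → ·
    (3,3)@(7, 7): e=[22,44,110] → █
    (4,3)@(9, 7): e=[54,28,94] → █
    (5,3)@(11, 7): e=[86,12,78] → █
    (6,3)@(13, 7): e=[118,-4,62] → ·
    (3,4)@(7, 9): e=[-14,84,106] → ·
    (4,4)@(9, 9): e=[18,68,90] → █
    (6,4)@(13, 9): e=[82,36,58] → █
    (7,4)@(15, 9): e=[114,20,42] → █
  covered (22 px):
    · · · · · · · · · · · ·
    · · · · · · · · · · · ·
    · · █ █ · · · · · · · ·
    · · · █ █ █ · · · · · ·
    · · · · █ █ █ █ █ · · ·
    · · · · · █ █ █ █ █ · ·
    · · · · · · █ █ █ █ · ·
    · · · · · · · █ █ · · ·
    · · · · · · · · █ · · ·
    · · · · · · · · · · · ·
T3:
  2·area = 12
  edge (12, 12)→(10, 18): d=(-2,6) inclusive
  edge (10, 18)→(12, 6): d=(2,-12) inclusive
  edge (12, 6)→(12, 12): d=(0,6) inclusive
    (7,1)@(15, 3): e=[0,30,-18] → ·  [on edge]
    (6,4)@(13, 9): e=[0,18,-6] → ·  [on edge]
    (5,6)@(11, 13): e=[4,2,6] → █
    (6,6)@(13, 13): e=[-8,26,-6] → ·
    (5,7)@(11, 15): e=[0,6,6] → █  [on edge]
    (6,7)@(13, 15): e=[-12,30,-6] → ·
    (5,8)@(11, 17): e=[-4,10,6] → ·
  covered (2 px):
    · · · · · · · · · · · ·
    · · · · · · · · · · · ·
    · · · · · · · · · · · ·
    · · · · · · · · · · · ·
    · · · · · · · · · · · ·
    · · · · · · · · · · · ·
    · · · · · █ · · · · · ·
    · · · · · █ · · · · · ·
    · · · · · · · · · · · ·
    · · · · · · · · · · · ·
T4:
  degenerate (2·area = 0) — covers nothing

Z-buffer (winner per pixel, '.' = empty):
  . 1 1 . . . . . . . . .
  . . 1 1 1 1 . 0 . . . .
  . . 2 2 1 1 1 1 1 . . .
  . . . 2 2 2 1 1 1 . . .
  . . . . 2 2 2 2 2 . . .
  . . . 0 0 2 2 2 2 2 . .
  . . 0 . . 3 2 2 2 2 . .
  . 0 . . . 3 . 2 2 . . .
  . . . . . . . . 2 . . .
  . . . . . . . . . . . .

Final: -1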